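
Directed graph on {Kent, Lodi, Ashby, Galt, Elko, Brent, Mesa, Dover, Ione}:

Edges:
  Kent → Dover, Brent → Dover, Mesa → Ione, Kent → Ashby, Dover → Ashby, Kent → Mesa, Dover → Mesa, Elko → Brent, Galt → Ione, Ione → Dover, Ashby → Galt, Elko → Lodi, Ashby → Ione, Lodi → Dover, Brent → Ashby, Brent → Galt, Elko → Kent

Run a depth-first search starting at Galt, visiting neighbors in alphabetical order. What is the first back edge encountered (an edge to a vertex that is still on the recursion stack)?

Ashby->Galt

DFS from Galt (visiting neighbors in alphabetical order); mark gray on enter, black on exit:
Galt gray
  Ione gray
    Dover gray
      Ashby gray
        Ashby→Galt: Galt is gray → back edge
First back edge: Ashby → Galt.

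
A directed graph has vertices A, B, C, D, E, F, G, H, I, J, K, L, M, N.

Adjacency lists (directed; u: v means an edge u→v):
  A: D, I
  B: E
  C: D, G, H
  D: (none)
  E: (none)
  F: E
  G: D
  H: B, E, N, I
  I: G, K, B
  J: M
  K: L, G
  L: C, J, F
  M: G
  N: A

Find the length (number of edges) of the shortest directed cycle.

5

For each vertex v, BFS finds the shortest path from v back to v.
The shortest such closed walk is L → C → H → I → K → L, length 5.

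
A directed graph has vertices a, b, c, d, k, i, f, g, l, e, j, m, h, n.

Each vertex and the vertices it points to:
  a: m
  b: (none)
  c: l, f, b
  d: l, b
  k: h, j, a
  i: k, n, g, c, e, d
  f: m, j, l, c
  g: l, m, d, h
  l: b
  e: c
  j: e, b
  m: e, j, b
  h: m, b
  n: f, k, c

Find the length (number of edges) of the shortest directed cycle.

For each vertex v, BFS finds the shortest path from v back to v.
The shortest such closed walk is f → c → f, length 2.

2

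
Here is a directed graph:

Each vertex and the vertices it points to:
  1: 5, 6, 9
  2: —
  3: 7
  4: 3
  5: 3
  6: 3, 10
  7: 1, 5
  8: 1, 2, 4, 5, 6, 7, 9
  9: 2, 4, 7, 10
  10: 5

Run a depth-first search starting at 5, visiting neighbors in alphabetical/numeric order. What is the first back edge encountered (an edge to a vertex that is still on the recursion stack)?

DFS from 5 (visiting neighbors in alphabetical/numeric order); mark gray on enter, black on exit:
5 gray
  3 gray
    7 gray
      1 gray
        1→5: 5 is gray → back edge
First back edge: 1 → 5.

1→5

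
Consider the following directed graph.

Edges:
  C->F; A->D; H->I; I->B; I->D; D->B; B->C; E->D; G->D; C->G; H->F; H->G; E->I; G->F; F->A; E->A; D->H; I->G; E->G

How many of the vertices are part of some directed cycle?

8

A vertex is on a directed cycle iff it belongs to a strongly connected component of size ≥ 2 (or has a self-loop).
The vertices on cycles are {A, B, C, D, F, G, H, I} — 8 in total.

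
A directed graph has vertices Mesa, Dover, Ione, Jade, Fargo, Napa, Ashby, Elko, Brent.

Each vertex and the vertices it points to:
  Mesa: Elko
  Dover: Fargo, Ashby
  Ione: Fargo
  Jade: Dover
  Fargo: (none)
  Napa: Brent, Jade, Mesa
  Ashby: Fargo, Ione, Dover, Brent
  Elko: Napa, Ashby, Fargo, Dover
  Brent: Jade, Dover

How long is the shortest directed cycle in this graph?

2

For each vertex v, BFS finds the shortest path from v back to v.
The shortest such closed walk is Ashby → Dover → Ashby, length 2.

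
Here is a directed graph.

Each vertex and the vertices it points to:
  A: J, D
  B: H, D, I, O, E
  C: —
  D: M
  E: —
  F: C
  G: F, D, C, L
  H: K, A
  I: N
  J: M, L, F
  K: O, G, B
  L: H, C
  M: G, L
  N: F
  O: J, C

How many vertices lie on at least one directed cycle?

A vertex is on a directed cycle iff it belongs to a strongly connected component of size ≥ 2 (or has a self-loop).
The vertices on cycles are {A, B, D, G, H, J, K, L, M, O} — 10 in total.

10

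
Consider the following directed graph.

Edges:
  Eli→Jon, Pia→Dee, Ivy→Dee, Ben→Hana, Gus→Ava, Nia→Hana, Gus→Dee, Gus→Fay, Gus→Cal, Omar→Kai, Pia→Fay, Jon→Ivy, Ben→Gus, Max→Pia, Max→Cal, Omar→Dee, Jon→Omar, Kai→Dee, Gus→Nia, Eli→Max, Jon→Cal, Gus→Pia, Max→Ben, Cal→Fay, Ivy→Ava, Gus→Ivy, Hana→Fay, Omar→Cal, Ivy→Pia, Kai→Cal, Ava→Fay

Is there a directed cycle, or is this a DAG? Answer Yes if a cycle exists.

DFS with white/gray/black marking, starting from Gus:
Gus gray
  Pia gray
    Fay gray
    Fay black
    Dee gray
    Dee black
  Pia black
  Gus→Dee: Dee black — skip
  Nia gray
    Hana gray
      Hana→Fay: Fay black — skip
    Hana black
  Nia black
  Gus→Fay: Fay black — skip
  Ava gray
    Ava→Fay: Fay black — skip
  Ava black
  Cal gray
    Cal→Fay: Fay black — skip
  Cal black
  Ivy gray
    Ivy→Pia: Pia black — skip
    Ivy→Ava: Ava black — skip
    Ivy→Dee: Dee black — skip
  Ivy black
Gus black
Jon gray
  Jon→Cal: Cal black — skip
  Jon→Ivy: Ivy black — skip
  Omar gray
    Omar→Cal: Cal black — skip
    Kai gray
      Kai→Dee: Dee black — skip
      Kai→Cal: Cal black — skip
    Kai black
    Omar→Dee: Dee black — skip
  Omar black
Jon black
Max gray
  Max→Cal: Cal black — skip
  Ben gray
    Ben→Hana: Hana black — skip
    Ben→Gus: Gus black — skip
  Ben black
  Max→Pia: Pia black — skip
Max black
Eli gray
  Eli→Jon: Jon black — skip
  Eli→Max: Max black — skip
Eli black
Every edge goes to a white or black vertex — no back edge, so the graph is acyclic.

No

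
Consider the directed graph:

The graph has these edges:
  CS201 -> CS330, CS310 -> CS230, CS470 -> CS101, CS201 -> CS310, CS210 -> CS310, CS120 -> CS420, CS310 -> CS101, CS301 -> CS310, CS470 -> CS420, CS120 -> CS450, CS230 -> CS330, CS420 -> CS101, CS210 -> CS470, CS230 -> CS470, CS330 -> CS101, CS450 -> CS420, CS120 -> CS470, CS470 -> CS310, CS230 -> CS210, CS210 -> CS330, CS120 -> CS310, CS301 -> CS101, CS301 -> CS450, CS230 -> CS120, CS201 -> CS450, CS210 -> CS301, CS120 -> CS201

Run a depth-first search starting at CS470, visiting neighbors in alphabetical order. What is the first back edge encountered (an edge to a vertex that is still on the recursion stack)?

DFS from CS470 (visiting neighbors in alphabetical order); mark gray on enter, black on exit:
CS470 gray
  CS101 gray
  CS101 black
  CS310 gray
    CS310→CS101: CS101 black — skip
    CS230 gray
      CS120 gray
        CS201 gray
          CS201→CS310: CS310 is gray → back edge
First back edge: CS201 → CS310.

CS201->CS310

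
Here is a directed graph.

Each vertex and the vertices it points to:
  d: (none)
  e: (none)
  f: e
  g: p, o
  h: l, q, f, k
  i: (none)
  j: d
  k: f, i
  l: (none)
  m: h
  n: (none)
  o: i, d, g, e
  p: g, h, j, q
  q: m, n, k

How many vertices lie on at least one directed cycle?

6

A vertex is on a directed cycle iff it belongs to a strongly connected component of size ≥ 2 (or has a self-loop).
The vertices on cycles are {g, h, m, o, p, q} — 6 in total.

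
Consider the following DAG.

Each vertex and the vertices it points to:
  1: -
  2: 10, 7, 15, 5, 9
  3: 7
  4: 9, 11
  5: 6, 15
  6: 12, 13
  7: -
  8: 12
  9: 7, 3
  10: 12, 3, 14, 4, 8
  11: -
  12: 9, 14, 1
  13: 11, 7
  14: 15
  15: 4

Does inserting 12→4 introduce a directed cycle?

No

Adding 12→4 creates a cycle iff 4 can already reach 12.
Explore from 4: no path reaches 12. The graph stays acyclic.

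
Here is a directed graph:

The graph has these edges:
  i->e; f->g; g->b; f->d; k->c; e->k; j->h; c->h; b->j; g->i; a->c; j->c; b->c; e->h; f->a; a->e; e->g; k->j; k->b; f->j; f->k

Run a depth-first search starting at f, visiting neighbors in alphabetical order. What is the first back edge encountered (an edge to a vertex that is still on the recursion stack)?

i→e

DFS from f (visiting neighbors in alphabetical order); mark gray on enter, black on exit:
f gray
  a gray
    c gray
      h gray
      h black
    c black
    e gray
      g gray
        b gray
          b→c: c black — skip
          j gray
            j→c: c black — skip
            j→h: h black — skip
          j black
        b black
        i gray
          i→e: e is gray → back edge
First back edge: i → e.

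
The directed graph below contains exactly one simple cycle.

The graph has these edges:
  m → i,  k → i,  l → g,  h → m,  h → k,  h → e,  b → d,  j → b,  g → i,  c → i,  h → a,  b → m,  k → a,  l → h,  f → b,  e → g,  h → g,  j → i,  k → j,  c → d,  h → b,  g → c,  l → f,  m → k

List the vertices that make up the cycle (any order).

b, j, k, m

DFS with gray/black marking from m:
m gray
  k gray
    j gray
      b gray
        d gray
        d black
        b→m: m is gray → back edge
Back edge closes the cycle m → k → j → b → m; its vertices are {b, j, k, m}.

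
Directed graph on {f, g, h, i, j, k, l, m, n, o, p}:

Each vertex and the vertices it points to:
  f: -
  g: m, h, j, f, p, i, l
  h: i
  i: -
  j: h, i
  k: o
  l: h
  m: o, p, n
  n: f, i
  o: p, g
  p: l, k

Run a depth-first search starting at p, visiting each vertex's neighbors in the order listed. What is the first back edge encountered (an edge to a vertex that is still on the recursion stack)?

DFS from p (visiting each vertex's neighbors in the order listed); mark gray on enter, black on exit:
p gray
  l gray
    h gray
      i gray
      i black
    h black
  l black
  k gray
    o gray
      o→p: p is gray → back edge
First back edge: o → p.

o->p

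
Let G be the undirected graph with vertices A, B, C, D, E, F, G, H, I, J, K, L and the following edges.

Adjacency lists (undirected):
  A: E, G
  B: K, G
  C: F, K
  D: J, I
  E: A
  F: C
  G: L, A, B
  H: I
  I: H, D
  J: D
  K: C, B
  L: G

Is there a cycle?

DFS, tracking each vertex's parent; an edge to a visited non-parent vertex closes a cycle.
Start from C:
visit C (parent –)
  visit F (parent C)
    F–C: parent, skip
  visit K (parent C)
    K–C: parent, skip
    visit B (parent K)
      B–K: parent, skip
      visit G (parent B)
        visit L (parent G)
          L–G: parent, skip
        visit A (parent G)
          visit E (parent A)
            E–A: parent, skip
          A–G: parent, skip
        G–B: parent, skip
visit D (parent –)
  visit J (parent D)
    J–D: parent, skip
  visit I (parent D)
    visit H (parent I)
      H–I: parent, skip
    I–D: parent, skip
No non-parent visited neighbor found — the graph is a forest.

No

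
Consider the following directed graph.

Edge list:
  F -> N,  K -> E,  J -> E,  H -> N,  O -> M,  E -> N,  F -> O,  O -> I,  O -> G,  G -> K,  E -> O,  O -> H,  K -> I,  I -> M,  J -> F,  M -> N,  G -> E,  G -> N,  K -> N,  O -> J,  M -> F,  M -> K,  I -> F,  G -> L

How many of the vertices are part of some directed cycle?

8

A vertex is on a directed cycle iff it belongs to a strongly connected component of size ≥ 2 (or has a self-loop).
The vertices on cycles are {E, F, G, I, J, K, M, O} — 8 in total.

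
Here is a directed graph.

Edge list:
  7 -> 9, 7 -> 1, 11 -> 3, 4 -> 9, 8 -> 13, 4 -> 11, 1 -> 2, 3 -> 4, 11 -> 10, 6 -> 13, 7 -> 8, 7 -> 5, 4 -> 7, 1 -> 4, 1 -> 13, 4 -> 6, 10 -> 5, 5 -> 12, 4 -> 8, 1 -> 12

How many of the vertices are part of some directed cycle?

5

A vertex is on a directed cycle iff it belongs to a strongly connected component of size ≥ 2 (or has a self-loop).
The vertices on cycles are {1, 3, 4, 7, 11} — 5 in total.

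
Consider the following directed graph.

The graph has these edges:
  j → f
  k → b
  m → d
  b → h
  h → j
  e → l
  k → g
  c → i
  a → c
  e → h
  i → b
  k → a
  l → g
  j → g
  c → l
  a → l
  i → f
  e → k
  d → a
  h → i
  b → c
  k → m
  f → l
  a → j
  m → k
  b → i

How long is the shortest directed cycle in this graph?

For each vertex v, BFS finds the shortest path from v back to v.
The shortest such closed walk is k → m → k, length 2.

2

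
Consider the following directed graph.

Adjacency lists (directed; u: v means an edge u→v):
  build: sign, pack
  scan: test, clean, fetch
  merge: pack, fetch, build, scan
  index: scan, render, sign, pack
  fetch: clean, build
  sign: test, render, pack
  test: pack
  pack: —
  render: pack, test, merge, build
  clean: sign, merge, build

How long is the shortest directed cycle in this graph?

3

For each vertex v, BFS finds the shortest path from v back to v.
The shortest such closed walk is scan → clean → merge → scan, length 3.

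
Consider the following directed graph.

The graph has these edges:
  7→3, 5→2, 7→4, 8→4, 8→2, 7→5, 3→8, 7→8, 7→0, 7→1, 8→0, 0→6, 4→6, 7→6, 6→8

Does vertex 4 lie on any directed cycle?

4 is on a cycle iff 4 can reach itself via ≥1 edge.
4 → 6 → 8 → 4 — yes.

Yes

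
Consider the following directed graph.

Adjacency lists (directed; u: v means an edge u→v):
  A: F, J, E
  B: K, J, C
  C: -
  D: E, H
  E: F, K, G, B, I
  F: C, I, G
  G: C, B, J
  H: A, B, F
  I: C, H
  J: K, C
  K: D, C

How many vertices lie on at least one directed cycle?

A vertex is on a directed cycle iff it belongs to a strongly connected component of size ≥ 2 (or has a self-loop).
The vertices on cycles are {A, B, D, E, F, G, H, I, J, K} — 10 in total.

10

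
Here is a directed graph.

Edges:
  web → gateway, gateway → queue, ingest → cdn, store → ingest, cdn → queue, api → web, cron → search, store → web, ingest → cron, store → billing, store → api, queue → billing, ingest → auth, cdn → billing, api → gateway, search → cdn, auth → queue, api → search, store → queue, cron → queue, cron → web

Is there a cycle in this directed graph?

No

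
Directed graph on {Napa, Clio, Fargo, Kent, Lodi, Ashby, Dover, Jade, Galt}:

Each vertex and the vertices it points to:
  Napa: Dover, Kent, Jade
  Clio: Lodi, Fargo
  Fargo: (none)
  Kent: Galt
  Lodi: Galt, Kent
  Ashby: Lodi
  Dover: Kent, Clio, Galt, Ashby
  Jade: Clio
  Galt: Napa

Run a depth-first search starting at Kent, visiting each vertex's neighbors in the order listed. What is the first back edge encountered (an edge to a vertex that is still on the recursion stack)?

Dover->Kent

DFS from Kent (visiting each vertex's neighbors in the order listed); mark gray on enter, black on exit:
Kent gray
  Galt gray
    Napa gray
      Dover gray
        Dover→Kent: Kent is gray → back edge
First back edge: Dover → Kent.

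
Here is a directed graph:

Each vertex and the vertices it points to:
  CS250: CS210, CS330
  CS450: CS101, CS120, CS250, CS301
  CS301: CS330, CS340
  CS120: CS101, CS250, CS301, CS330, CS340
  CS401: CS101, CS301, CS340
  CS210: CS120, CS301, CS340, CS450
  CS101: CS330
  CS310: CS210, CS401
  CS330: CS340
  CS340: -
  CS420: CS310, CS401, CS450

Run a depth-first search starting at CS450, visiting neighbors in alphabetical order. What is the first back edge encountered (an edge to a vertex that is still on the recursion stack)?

DFS from CS450 (visiting neighbors in alphabetical order); mark gray on enter, black on exit:
CS450 gray
  CS101 gray
    CS330 gray
      CS340 gray
      CS340 black
    CS330 black
  CS101 black
  CS120 gray
    CS120→CS101: CS101 black — skip
    CS250 gray
      CS210 gray
        CS210→CS120: CS120 is gray → back edge
First back edge: CS210 → CS120.

CS210->CS120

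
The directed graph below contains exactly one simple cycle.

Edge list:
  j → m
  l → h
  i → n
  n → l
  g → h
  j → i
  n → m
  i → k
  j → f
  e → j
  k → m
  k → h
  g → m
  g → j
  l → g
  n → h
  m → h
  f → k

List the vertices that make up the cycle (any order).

g, i, j, l, n

DFS with gray/black marking from j:
j gray
  f gray
    k gray
      h gray
      h black
      m gray
        m→h: h black — skip
      m black
    k black
  f black
  i gray
    n gray
      n→m: m black — skip
      l gray
        l→h: h black — skip
        g gray
          g→m: m black — skip
          g→j: j is gray → back edge
Back edge closes the cycle j → i → n → l → g → j; its vertices are {g, i, j, l, n}.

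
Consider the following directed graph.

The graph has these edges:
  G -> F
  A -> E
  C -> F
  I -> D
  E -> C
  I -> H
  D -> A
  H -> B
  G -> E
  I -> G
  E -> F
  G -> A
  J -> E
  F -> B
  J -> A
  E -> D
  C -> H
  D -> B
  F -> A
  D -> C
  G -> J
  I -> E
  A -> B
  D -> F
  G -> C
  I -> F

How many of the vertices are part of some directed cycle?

A vertex is on a directed cycle iff it belongs to a strongly connected component of size ≥ 2 (or has a self-loop).
The vertices on cycles are {A, C, D, E, F} — 5 in total.

5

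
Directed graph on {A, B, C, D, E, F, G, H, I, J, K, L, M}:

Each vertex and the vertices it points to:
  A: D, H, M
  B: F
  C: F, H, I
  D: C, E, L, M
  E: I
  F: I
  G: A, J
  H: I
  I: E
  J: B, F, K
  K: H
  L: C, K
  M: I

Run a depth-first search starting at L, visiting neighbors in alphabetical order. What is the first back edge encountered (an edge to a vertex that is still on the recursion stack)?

E→I

DFS from L (visiting neighbors in alphabetical order); mark gray on enter, black on exit:
L gray
  C gray
    F gray
      I gray
        E gray
          E→I: I is gray → back edge
First back edge: E → I.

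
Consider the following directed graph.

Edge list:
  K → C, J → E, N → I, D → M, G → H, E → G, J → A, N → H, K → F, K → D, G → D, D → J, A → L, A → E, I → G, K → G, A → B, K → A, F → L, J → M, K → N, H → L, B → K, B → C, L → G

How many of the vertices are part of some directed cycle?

12

A vertex is on a directed cycle iff it belongs to a strongly connected component of size ≥ 2 (or has a self-loop).
The vertices on cycles are {A, B, D, E, F, G, H, I, J, K, L, N} — 12 in total.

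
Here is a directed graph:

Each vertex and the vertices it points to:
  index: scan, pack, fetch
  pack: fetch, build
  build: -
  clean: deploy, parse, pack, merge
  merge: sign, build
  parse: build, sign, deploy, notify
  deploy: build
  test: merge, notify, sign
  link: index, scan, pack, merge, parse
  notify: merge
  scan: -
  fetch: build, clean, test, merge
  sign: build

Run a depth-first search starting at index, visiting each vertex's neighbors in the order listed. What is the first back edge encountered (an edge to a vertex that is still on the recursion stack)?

clean→pack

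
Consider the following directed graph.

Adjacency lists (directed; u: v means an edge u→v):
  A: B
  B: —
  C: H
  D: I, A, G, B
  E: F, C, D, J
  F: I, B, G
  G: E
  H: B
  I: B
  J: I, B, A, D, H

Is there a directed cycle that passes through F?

F is on a cycle iff F can reach itself via ≥1 edge.
F → G → E → F — yes.

Yes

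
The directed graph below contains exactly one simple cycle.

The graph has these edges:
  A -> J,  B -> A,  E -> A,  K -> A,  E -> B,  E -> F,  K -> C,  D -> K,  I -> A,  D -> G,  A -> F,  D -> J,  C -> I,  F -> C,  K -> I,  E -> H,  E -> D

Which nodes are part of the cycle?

A, C, F, I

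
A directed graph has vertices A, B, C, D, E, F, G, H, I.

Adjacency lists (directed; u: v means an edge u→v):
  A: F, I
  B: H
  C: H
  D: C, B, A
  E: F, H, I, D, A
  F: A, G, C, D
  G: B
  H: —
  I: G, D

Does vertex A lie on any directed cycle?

Yes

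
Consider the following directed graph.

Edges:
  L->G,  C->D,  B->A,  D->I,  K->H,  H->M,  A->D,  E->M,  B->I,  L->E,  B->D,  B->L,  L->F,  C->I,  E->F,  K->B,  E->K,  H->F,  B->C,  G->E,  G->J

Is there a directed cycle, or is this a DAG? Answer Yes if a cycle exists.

DFS with white/gray/black marking, starting from H:
H gray
  M gray
  M black
  F gray
  F black
H black
A gray
  D gray
    I gray
    I black
  D black
A black
B gray
  C gray
    C→D: D black — skip
    C→I: I black — skip
  C black
  B→I: I black — skip
  B→D: D black — skip
  B→A: A black — skip
  L gray
    L→F: F black — skip
    E gray
      E→M: M black — skip
      E→F: F black — skip
      K gray
        K→B: B is gray → back edge
Back edge found, so a cycle exists: B → L → E → K → B.

Yes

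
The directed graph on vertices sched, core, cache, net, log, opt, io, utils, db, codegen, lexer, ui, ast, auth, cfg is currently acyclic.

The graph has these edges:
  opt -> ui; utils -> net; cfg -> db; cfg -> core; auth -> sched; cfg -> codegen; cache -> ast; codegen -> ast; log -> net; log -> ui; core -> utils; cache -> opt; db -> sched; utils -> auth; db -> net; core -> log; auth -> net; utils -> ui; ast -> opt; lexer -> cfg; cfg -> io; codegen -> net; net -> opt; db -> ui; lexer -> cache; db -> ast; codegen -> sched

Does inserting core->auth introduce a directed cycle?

Adding core→auth creates a cycle iff auth can already reach core.
Explore from auth: no path reaches core. The graph stays acyclic.

No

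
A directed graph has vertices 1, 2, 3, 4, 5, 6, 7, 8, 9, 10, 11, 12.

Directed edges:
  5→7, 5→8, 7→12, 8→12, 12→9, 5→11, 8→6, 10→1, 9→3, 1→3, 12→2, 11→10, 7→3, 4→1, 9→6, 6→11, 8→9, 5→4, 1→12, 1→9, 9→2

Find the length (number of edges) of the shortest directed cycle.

5

For each vertex v, BFS finds the shortest path from v back to v.
The shortest such closed walk is 11 → 10 → 1 → 9 → 6 → 11, length 5.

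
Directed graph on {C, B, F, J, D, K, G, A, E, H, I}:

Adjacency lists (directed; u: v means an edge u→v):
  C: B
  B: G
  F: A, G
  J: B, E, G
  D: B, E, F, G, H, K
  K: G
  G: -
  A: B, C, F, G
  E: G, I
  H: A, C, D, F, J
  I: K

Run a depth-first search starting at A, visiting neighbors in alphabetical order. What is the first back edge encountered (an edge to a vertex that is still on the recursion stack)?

DFS from A (visiting neighbors in alphabetical order); mark gray on enter, black on exit:
A gray
  B gray
    G gray
    G black
  B black
  C gray
    C→B: B black — skip
  C black
  F gray
    F→A: A is gray → back edge
First back edge: F → A.

F→A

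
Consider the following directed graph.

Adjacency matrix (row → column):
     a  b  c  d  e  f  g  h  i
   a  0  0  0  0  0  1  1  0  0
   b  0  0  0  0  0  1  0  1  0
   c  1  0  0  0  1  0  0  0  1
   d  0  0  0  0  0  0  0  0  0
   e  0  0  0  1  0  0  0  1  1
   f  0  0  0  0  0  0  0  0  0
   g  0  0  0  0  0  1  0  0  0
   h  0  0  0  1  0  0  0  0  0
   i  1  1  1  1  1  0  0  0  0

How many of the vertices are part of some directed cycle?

3

A vertex is on a directed cycle iff it belongs to a strongly connected component of size ≥ 2 (or has a self-loop).
The vertices on cycles are {c, e, i} — 3 in total.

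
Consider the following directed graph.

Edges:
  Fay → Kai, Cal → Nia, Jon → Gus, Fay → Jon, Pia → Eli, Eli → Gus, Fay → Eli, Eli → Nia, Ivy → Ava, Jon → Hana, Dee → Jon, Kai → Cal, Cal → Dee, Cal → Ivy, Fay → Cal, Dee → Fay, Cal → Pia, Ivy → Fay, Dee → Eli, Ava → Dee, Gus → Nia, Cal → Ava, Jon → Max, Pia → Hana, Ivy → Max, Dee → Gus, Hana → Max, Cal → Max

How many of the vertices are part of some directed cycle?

6

A vertex is on a directed cycle iff it belongs to a strongly connected component of size ≥ 2 (or has a self-loop).
The vertices on cycles are {Ava, Cal, Dee, Fay, Ivy, Kai} — 6 in total.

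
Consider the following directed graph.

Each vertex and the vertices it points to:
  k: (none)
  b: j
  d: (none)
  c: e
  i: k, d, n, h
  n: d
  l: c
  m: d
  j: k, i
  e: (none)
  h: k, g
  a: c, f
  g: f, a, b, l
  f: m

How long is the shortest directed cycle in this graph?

For each vertex v, BFS finds the shortest path from v back to v.
The shortest such closed walk is g → b → j → i → h → g, length 5.

5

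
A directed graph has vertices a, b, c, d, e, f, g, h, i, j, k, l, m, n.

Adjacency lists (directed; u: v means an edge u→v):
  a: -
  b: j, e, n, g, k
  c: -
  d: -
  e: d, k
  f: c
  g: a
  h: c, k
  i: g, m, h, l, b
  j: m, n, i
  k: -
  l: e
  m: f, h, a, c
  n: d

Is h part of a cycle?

No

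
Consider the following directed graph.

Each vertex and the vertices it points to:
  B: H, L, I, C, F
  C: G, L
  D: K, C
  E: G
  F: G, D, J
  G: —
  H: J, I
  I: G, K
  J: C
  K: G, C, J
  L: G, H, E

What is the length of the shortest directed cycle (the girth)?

For each vertex v, BFS finds the shortest path from v back to v.
The shortest such closed walk is L → H → J → C → L, length 4.

4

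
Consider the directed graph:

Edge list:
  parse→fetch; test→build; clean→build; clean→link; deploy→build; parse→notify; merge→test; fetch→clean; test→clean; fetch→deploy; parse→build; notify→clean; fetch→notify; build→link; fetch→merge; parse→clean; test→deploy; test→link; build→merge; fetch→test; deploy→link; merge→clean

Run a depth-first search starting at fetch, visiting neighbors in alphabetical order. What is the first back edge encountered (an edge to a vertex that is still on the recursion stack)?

merge→clean

DFS from fetch (visiting neighbors in alphabetical order); mark gray on enter, black on exit:
fetch gray
  clean gray
    build gray
      link gray
      link black
      merge gray
        merge→clean: clean is gray → back edge
First back edge: merge → clean.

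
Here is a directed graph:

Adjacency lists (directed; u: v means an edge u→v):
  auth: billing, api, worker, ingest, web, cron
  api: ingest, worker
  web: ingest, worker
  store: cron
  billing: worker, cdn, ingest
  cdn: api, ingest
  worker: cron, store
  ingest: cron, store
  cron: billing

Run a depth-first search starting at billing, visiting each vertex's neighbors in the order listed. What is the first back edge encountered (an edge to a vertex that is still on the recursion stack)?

DFS from billing (visiting each vertex's neighbors in the order listed); mark gray on enter, black on exit:
billing gray
  worker gray
    cron gray
      cron→billing: billing is gray → back edge
First back edge: cron → billing.

cron->billing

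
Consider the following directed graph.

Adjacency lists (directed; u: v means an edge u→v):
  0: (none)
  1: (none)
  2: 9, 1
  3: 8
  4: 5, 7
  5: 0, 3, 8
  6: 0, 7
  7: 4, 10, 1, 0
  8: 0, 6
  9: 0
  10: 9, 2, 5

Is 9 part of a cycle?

No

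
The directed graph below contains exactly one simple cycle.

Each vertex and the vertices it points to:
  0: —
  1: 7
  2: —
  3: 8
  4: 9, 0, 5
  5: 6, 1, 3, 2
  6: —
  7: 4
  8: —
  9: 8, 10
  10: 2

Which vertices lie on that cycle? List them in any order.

1, 4, 5, 7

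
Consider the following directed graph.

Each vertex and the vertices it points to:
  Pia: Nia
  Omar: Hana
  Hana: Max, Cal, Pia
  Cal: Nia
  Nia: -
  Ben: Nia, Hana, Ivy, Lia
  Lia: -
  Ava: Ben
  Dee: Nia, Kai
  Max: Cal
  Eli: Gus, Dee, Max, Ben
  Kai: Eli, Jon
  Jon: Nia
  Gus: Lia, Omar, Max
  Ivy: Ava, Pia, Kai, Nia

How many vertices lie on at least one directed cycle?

A vertex is on a directed cycle iff it belongs to a strongly connected component of size ≥ 2 (or has a self-loop).
The vertices on cycles are {Ava, Ben, Dee, Eli, Ivy, Kai} — 6 in total.

6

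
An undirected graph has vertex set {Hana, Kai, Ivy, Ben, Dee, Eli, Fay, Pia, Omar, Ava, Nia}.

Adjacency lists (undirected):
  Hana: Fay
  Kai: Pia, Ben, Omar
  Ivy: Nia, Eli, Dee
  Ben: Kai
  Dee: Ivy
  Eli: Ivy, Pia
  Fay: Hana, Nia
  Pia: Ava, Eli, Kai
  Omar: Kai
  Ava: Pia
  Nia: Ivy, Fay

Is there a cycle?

DFS, tracking each vertex's parent; an edge to a visited non-parent vertex closes a cycle.
Start from Eli:
visit Eli (parent –)
  visit Ivy (parent Eli)
    visit Nia (parent Ivy)
      Nia–Ivy: parent, skip
      visit Fay (parent Nia)
        visit Hana (parent Fay)
          Hana–Fay: parent, skip
        Fay–Nia: parent, skip
    Ivy–Eli: parent, skip
    visit Dee (parent Ivy)
      Dee–Ivy: parent, skip
  visit Pia (parent Eli)
    visit Ava (parent Pia)
      Ava–Pia: parent, skip
    Pia–Eli: parent, skip
    visit Kai (parent Pia)
      Kai–Pia: parent, skip
      visit Ben (parent Kai)
        Ben–Kai: parent, skip
      visit Omar (parent Kai)
        Omar–Kai: parent, skip
No non-parent visited neighbor found — the graph is a forest.

No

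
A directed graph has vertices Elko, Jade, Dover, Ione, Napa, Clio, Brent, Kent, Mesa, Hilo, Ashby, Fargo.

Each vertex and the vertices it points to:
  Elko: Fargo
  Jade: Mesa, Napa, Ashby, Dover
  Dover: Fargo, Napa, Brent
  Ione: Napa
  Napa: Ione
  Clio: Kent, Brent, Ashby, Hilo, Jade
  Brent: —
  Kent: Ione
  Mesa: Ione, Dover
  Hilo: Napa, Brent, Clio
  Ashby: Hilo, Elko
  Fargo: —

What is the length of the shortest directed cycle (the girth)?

For each vertex v, BFS finds the shortest path from v back to v.
The shortest such closed walk is Hilo → Clio → Hilo, length 2.

2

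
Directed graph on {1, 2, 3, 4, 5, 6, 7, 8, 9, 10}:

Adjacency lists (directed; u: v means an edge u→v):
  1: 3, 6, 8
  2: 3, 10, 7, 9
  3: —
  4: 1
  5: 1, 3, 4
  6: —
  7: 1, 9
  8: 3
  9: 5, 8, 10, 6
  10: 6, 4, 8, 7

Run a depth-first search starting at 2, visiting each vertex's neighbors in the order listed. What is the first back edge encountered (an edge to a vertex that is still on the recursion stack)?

DFS from 2 (visiting each vertex's neighbors in the order listed); mark gray on enter, black on exit:
2 gray
  3 gray
  3 black
  10 gray
    6 gray
    6 black
    4 gray
      1 gray
        1→3: 3 black — skip
        1→6: 6 black — skip
        8 gray
          8→3: 3 black — skip
        8 black
      1 black
    4 black
    10→8: 8 black — skip
    7 gray
      7→1: 1 black — skip
      9 gray
        5 gray
          5→1: 1 black — skip
          5→3: 3 black — skip
          5→4: 4 black — skip
        5 black
        9→8: 8 black — skip
        9→10: 10 is gray → back edge
First back edge: 9 → 10.

9→10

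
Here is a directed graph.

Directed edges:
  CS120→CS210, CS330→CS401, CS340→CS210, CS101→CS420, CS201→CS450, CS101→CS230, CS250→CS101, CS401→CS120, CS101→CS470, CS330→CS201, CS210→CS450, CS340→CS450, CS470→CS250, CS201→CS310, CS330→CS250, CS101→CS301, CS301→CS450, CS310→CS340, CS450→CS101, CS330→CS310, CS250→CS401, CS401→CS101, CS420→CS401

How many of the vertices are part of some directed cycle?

9

A vertex is on a directed cycle iff it belongs to a strongly connected component of size ≥ 2 (or has a self-loop).
The vertices on cycles are {CS101, CS120, CS210, CS250, CS301, CS401, CS420, CS450, CS470} — 9 in total.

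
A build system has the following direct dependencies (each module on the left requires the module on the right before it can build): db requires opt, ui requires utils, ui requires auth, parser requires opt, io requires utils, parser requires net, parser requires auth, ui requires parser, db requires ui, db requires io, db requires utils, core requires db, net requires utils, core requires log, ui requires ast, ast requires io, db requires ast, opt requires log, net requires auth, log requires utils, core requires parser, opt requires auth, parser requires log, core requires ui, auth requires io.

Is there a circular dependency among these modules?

No

DFS with white/gray/black marking, starting from ast:
ast gray
  io gray
    utils gray
    utils black
  io black
ast black
parser gray
  opt gray
    log gray
      log→utils: utils black — skip
    log black
    auth gray
      auth→io: io black — skip
    auth black
  opt black
  parser→log: log black — skip
  net gray
    net→auth: auth black — skip
    net→utils: utils black — skip
  net black
  parser→auth: auth black — skip
parser black
db gray
  db→io: io black — skip
  db→ast: ast black — skip
  db→opt: opt black — skip
  ui gray
    ui→utils: utils black — skip
    ui→auth: auth black — skip
    ui→ast: ast black — skip
    ui→parser: parser black — skip
  ui black
  db→utils: utils black — skip
db black
core gray
  core→log: log black — skip
  core→parser: parser black — skip
  core→db: db black — skip
  core→ui: ui black — skip
core black
Every edge goes to a white or black vertex — no back edge, so the graph is acyclic.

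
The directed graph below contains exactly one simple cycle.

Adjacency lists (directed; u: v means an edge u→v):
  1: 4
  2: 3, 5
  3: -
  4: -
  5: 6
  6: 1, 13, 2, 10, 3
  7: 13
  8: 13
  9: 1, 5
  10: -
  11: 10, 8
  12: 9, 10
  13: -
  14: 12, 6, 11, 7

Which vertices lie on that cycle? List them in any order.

DFS with gray/black marking from 5:
5 gray
  6 gray
    1 gray
      4 gray
      4 black
    1 black
    13 gray
    13 black
    2 gray
      3 gray
      3 black
      2→5: 5 is gray → back edge
Back edge closes the cycle 5 → 6 → 2 → 5; its vertices are {2, 5, 6}.

2, 5, 6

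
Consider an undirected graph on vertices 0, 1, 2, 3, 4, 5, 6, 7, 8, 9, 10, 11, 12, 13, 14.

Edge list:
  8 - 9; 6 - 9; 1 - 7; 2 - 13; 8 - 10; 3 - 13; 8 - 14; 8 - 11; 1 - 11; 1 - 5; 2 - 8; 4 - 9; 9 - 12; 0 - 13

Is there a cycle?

No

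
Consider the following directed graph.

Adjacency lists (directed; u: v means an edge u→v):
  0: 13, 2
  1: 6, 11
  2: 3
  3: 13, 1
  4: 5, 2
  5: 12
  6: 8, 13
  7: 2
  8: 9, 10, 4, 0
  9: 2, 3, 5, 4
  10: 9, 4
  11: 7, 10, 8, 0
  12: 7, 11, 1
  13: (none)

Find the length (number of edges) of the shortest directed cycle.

For each vertex v, BFS finds the shortest path from v back to v.
The shortest such closed walk is 12 → 11 → 10 → 4 → 5 → 12, length 5.

5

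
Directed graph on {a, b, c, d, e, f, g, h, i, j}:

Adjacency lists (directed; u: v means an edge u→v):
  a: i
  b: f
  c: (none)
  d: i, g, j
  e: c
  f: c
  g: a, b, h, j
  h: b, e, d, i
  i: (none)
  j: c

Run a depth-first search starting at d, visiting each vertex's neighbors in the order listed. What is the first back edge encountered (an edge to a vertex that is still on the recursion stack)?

h->d

DFS from d (visiting each vertex's neighbors in the order listed); mark gray on enter, black on exit:
d gray
  i gray
  i black
  g gray
    a gray
      a→i: i black — skip
    a black
    b gray
      f gray
        c gray
        c black
      f black
    b black
    h gray
      h→b: b black — skip
      e gray
        e→c: c black — skip
      e black
      h→d: d is gray → back edge
First back edge: h → d.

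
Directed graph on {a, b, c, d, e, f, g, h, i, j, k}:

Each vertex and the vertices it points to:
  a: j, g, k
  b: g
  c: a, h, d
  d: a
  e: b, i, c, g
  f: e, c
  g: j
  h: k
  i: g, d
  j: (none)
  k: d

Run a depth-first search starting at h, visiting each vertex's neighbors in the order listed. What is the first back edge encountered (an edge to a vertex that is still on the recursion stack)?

DFS from h (visiting each vertex's neighbors in the order listed); mark gray on enter, black on exit:
h gray
  k gray
    d gray
      a gray
        j gray
        j black
        g gray
          g→j: j black — skip
        g black
        a→k: k is gray → back edge
First back edge: a → k.

a→k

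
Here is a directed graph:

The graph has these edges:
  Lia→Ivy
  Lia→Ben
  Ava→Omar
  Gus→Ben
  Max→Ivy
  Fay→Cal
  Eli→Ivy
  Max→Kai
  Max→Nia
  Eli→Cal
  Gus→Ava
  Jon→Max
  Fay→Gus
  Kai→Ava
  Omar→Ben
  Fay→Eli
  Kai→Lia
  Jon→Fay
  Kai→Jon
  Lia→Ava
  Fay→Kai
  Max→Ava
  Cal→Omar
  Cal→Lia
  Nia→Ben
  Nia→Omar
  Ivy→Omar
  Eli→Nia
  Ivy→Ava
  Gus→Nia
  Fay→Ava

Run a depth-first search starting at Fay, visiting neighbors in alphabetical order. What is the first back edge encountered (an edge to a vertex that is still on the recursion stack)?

Jon→Fay

DFS from Fay (visiting neighbors in alphabetical order); mark gray on enter, black on exit:
Fay gray
  Ava gray
    Omar gray
      Ben gray
      Ben black
    Omar black
  Ava black
  Cal gray
    Lia gray
      Lia→Ava: Ava black — skip
      Lia→Ben: Ben black — skip
      Ivy gray
        Ivy→Ava: Ava black — skip
        Ivy→Omar: Omar black — skip
      Ivy black
    Lia black
    Cal→Omar: Omar black — skip
  Cal black
  Eli gray
    Eli→Cal: Cal black — skip
    Eli→Ivy: Ivy black — skip
    Nia gray
      Nia→Ben: Ben black — skip
      Nia→Omar: Omar black — skip
    Nia black
  Eli black
  Gus gray
    Gus→Ava: Ava black — skip
    Gus→Ben: Ben black — skip
    Gus→Nia: Nia black — skip
  Gus black
  Kai gray
    Kai→Ava: Ava black — skip
    Jon gray
      Jon→Fay: Fay is gray → back edge
First back edge: Jon → Fay.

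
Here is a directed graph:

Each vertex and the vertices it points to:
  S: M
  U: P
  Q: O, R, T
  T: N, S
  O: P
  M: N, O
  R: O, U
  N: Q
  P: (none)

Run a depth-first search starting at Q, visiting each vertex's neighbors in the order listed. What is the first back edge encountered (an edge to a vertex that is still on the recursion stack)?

N→Q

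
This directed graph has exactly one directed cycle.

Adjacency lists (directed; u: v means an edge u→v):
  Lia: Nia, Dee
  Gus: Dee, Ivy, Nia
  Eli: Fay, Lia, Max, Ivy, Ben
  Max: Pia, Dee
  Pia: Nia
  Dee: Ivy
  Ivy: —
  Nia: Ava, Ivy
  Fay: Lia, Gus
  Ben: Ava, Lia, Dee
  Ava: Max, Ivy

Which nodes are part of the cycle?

DFS with gray/black marking from Max:
Max gray
  Pia gray
    Nia gray
      Ava gray
        Ava→Max: Max is gray → back edge
Back edge closes the cycle Max → Pia → Nia → Ava → Max; its vertices are {Ava, Max, Nia, Pia}.

Ava, Max, Nia, Pia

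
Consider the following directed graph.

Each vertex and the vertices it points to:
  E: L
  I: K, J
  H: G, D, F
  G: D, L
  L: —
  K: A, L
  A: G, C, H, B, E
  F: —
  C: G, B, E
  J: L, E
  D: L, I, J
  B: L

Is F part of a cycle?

No

F lies on a cycle iff there is a path from F back to itself.
Exploring from F, it never reaches itself; equivalently, its strongly connected component is a singleton.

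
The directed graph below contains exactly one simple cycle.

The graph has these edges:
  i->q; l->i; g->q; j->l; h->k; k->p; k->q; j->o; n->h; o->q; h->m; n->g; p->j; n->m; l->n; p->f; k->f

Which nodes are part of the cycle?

DFS with gray/black marking from j:
j gray
  o gray
    q gray
    q black
  o black
  l gray
    i gray
      i→q: q black — skip
    i black
    n gray
      h gray
        m gray
        m black
        k gray
          p gray
            f gray
            f black
            p→j: j is gray → back edge
Back edge closes the cycle j → l → n → h → k → p → j; its vertices are {h, j, k, l, n, p}.

h, j, k, l, n, p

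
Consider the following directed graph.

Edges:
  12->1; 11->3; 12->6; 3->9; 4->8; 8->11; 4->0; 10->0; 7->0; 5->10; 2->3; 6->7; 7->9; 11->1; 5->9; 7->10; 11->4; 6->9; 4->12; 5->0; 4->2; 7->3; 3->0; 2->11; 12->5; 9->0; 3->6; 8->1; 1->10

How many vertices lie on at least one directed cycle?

7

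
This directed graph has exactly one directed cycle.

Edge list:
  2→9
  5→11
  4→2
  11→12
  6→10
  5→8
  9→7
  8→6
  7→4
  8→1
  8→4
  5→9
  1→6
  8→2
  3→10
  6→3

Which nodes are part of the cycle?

2, 4, 7, 9

DFS with gray/black marking from 9:
9 gray
  7 gray
    4 gray
      2 gray
        2→9: 9 is gray → back edge
Back edge closes the cycle 9 → 7 → 4 → 2 → 9; its vertices are {2, 4, 7, 9}.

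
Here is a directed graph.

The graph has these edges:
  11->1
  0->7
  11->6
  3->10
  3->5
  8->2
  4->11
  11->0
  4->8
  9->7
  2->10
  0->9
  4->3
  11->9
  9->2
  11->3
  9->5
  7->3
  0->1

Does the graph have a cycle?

No

DFS with white/gray/black marking, starting from 6:
6 gray
6 black
0 gray
  7 gray
    3 gray
      10 gray
      10 black
      5 gray
      5 black
    3 black
  7 black
  9 gray
    9→7: 7 black — skip
    2 gray
      2→10: 10 black — skip
    2 black
    9→5: 5 black — skip
  9 black
  1 gray
  1 black
0 black
4 gray
  11 gray
    11→1: 1 black — skip
    11→0: 0 black — skip
    11→9: 9 black — skip
    11→3: 3 black — skip
    11→6: 6 black — skip
  11 black
  4→3: 3 black — skip
  8 gray
    8→2: 2 black — skip
  8 black
4 black
Every edge goes to a white or black vertex — no back edge, so the graph is acyclic.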